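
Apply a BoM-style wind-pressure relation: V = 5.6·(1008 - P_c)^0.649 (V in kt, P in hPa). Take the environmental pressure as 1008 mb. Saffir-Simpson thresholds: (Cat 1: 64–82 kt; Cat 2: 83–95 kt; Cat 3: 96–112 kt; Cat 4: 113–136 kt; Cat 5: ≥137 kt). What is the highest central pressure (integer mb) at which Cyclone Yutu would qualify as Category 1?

Category 1 begins at V = 64 kt.
Required ΔP = (64/5.6)^(1/0.649) = 11.429^1.541 ≈ 42.68 mb.
P_c ≤ 1008 − 42.68 = 965.32, so the highest integer P_c is 965 mb.

965 mb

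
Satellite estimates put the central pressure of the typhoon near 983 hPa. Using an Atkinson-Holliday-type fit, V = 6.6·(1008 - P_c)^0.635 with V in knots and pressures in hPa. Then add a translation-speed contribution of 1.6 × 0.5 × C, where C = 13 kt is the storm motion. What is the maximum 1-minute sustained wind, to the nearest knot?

ΔP = 1008 − 983 = 25 hPa.
25^0.635 ≈ 7.721.
V ≈ 6.6 × 7.721 ≈ 51.0 kt.
Translation term: 1.6 × 0.5 × 13 = 10.4 kt.
Corrected V ≈ 61.4 kt → 61 kt.

61 kt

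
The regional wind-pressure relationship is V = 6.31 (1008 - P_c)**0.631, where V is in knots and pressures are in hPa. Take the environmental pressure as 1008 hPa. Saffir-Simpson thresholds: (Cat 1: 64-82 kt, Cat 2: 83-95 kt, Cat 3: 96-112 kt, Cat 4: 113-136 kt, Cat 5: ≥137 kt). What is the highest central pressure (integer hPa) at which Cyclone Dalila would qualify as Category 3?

Category 3 begins at V = 96 kt.
Required ΔP = (96/6.31)^(1/0.631) = 15.214^1.585 ≈ 74.75 hPa.
P_c ≤ 1008 − 74.75 = 933.25, so the highest integer P_c is 933 hPa.

933 hPa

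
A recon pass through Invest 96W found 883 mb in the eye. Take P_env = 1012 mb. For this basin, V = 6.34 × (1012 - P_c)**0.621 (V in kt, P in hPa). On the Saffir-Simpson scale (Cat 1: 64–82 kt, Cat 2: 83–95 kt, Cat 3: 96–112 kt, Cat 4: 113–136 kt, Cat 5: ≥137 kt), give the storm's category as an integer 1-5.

4

ΔP = 1012 − 883 = 129 mb.
V ≈ 6.34 × 129^0.621 = 6.34 × 20.45 ≈ 130 kt.
130 kt falls in the Category 4 band.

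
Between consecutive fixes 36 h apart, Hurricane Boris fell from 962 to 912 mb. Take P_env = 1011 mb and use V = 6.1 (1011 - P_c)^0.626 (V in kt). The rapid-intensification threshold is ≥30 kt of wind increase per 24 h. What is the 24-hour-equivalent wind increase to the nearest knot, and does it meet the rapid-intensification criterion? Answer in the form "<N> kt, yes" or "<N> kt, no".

V₁: ΔP = 49, V ≈ 6.1 × 49^0.626 ≈ 69.73 kt.
V₂: ΔP = 99, V ≈ 6.1 × 99^0.626 ≈ 108.29 kt.
ΔV over 36 h = 38.56 kt → 24 h equivalent = 38.56 × 24/36 ≈ 25.71 kt.
26 kt < 30 kt ⇒ not rapid intensification.

26 kt, no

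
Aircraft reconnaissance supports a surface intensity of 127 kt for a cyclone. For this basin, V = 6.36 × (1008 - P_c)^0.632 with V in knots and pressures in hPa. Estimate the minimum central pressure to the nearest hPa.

ΔP = (V / 6.36)^(1/0.632) = (127/6.36)^1.582.
127/6.36 = 19.969; 19.969^1.582 ≈ 114.16 hPa.
P_c = 1008 − 114.16 = 893.84 ≈ 894 hPa.

894 hPa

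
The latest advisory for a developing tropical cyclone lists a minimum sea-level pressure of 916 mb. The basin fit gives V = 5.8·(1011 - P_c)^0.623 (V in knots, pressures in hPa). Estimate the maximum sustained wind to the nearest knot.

ΔP = 1011 − 916 = 95 mb.
95^0.623 ≈ 17.066.
V ≈ 5.8 × 17.066 ≈ 99.0 kt.

99 kt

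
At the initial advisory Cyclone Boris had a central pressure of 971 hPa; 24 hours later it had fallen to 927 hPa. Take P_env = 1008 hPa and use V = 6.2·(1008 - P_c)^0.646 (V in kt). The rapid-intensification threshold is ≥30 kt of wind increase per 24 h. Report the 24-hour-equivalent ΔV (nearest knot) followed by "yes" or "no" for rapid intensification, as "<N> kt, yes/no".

V₁: ΔP = 37, V ≈ 6.2 × 37^0.646 ≈ 63.89 kt.
V₂: ΔP = 81, V ≈ 6.2 × 81^0.646 ≈ 105.99 kt.
ΔV over 24 h = 42.10 kt → 24 h equivalent = 42.10 × 24/24 ≈ 42.10 kt.
42 kt ≥ 30 kt ⇒ rapid intensification.

42 kt, yes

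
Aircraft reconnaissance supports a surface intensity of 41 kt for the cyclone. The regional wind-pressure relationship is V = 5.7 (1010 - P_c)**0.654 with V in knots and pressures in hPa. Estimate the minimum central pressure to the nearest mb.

990 mb

ΔP = (V / 5.7)^(1/0.654) = (41/5.7)^1.529.
41/5.7 = 7.193; 7.193^1.529 ≈ 20.43 mb.
P_c = 1010 − 20.43 = 989.57 ≈ 990 mb.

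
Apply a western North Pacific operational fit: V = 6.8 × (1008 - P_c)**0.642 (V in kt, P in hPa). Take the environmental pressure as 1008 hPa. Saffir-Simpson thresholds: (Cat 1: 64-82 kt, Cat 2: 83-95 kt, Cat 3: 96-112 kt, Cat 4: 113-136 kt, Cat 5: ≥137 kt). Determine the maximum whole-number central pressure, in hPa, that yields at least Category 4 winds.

928 hPa

Category 4 begins at V = 113 kt.
Required ΔP = (113/6.8)^(1/0.642) = 16.618^1.558 ≈ 79.65 hPa.
P_c ≤ 1008 − 79.65 = 928.35, so the highest integer P_c is 928 hPa.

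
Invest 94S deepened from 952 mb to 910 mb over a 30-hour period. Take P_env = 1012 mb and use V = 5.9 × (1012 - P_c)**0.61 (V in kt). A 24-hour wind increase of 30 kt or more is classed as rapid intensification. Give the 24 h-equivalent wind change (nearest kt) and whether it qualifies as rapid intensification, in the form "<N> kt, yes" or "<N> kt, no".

22 kt, no

V₁: ΔP = 60, V ≈ 5.9 × 60^0.61 ≈ 71.70 kt.
V₂: ΔP = 102, V ≈ 5.9 × 102^0.61 ≈ 99.11 kt.
ΔV over 30 h = 27.41 kt → 24 h equivalent = 27.41 × 24/30 ≈ 21.93 kt.
22 kt < 30 kt ⇒ not rapid intensification.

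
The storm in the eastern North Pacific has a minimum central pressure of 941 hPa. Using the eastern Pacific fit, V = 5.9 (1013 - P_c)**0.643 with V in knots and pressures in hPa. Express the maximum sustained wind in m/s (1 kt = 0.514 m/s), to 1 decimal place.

47.4 m/s

ΔP = 1013 − 941 = 72 hPa.
V ≈ 5.9 × 72^0.643 = 5.9 × 15.641 ≈ 92.282 kt.
92.282 × 0.514 ≈ 47.43 m/s → 47.4 m/s.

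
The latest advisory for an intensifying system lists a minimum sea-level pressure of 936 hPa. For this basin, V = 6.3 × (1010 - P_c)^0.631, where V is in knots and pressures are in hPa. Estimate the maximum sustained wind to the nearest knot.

95 kt

ΔP = 1010 − 936 = 74 hPa.
74^0.631 ≈ 15.118.
V ≈ 6.3 × 15.118 ≈ 95.2 kt.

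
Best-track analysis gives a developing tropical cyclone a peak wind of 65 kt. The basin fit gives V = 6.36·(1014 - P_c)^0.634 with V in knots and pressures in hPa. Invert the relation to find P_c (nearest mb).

975 mb

ΔP = (V / 6.36)^(1/0.634) = (65/6.36)^1.577.
65/6.36 = 10.220; 10.220^1.577 ≈ 39.10 mb.
P_c = 1014 − 39.10 = 974.90 ≈ 975 mb.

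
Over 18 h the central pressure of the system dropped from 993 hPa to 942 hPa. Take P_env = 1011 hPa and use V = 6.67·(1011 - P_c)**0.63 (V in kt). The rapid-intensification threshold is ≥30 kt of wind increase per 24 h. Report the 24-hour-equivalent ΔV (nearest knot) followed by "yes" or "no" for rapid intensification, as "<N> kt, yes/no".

73 kt, yes

V₁: ΔP = 18, V ≈ 6.67 × 18^0.63 ≈ 41.20 kt.
V₂: ΔP = 69, V ≈ 6.67 × 69^0.63 ≈ 96.07 kt.
ΔV over 18 h = 54.87 kt → 24 h equivalent = 54.87 × 24/18 ≈ 73.16 kt.
73 kt ≥ 30 kt ⇒ rapid intensification.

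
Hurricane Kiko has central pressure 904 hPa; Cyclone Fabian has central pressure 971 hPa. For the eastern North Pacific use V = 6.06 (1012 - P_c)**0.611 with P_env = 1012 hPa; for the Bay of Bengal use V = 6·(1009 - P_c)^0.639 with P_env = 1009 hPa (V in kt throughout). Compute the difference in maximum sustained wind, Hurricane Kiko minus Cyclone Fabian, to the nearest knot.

Hurricane Kiko: ΔP = 108; V ≈ 6.06 × 108^0.611 ≈ 105.90 kt.
Cyclone Fabian: ΔP = 38; V ≈ 6 × 38^0.639 ≈ 61.32 kt.
Difference ≈ 105.90 − 61.32 = 44.58 → 45 kt.

45 kt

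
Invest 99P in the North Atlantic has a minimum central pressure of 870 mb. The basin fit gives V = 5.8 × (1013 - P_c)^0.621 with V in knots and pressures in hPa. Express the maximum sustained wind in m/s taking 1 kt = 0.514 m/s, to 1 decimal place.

65.0 m/s

ΔP = 1013 − 870 = 143 mb.
V ≈ 5.8 × 143^0.621 = 5.8 × 21.800 ≈ 126.442 kt.
126.442 × 0.514 ≈ 64.99 m/s → 65.0 m/s.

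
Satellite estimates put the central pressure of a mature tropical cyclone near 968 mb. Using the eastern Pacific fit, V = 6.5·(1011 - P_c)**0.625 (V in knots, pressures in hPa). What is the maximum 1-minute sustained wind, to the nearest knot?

ΔP = 1011 − 968 = 43 mb.
43^0.625 ≈ 10.493.
V ≈ 6.5 × 10.493 ≈ 68.2 kt.

68 kt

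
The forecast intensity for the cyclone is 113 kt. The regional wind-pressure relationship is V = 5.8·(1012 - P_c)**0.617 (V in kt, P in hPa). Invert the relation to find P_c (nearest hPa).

ΔP = (V / 5.8)^(1/0.617) = (113/5.8)^1.621.
113/5.8 = 19.483; 19.483^1.621 ≈ 123.08 hPa.
P_c = 1012 − 123.08 = 888.92 ≈ 889 hPa.

889 hPa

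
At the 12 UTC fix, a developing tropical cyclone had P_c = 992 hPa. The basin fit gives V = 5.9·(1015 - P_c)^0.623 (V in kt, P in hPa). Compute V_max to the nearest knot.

ΔP = 1015 − 992 = 23 hPa.
23^0.623 ≈ 7.053.
V ≈ 5.9 × 7.053 ≈ 41.6 kt.

42 kt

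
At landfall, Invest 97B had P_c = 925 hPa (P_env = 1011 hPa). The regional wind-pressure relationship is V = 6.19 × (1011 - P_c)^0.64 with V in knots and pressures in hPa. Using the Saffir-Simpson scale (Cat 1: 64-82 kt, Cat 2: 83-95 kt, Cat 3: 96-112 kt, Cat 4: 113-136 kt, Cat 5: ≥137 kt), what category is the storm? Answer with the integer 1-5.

ΔP = 1011 − 925 = 86 hPa.
V ≈ 6.19 × 86^0.64 = 6.19 × 17.30 ≈ 107 kt.
107 kt falls in the Category 3 band.

3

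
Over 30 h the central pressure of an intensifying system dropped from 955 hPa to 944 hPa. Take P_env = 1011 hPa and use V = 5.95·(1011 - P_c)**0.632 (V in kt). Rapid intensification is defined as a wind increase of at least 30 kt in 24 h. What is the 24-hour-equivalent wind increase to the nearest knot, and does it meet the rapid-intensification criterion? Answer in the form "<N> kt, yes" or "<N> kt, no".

V₁: ΔP = 56, V ≈ 5.95 × 56^0.632 ≈ 75.75 kt.
V₂: ΔP = 67, V ≈ 5.95 × 67^0.632 ≈ 84.84 kt.
ΔV over 30 h = 9.09 kt → 24 h equivalent = 9.09 × 24/30 ≈ 7.27 kt.
7 kt < 30 kt ⇒ not rapid intensification.

7 kt, no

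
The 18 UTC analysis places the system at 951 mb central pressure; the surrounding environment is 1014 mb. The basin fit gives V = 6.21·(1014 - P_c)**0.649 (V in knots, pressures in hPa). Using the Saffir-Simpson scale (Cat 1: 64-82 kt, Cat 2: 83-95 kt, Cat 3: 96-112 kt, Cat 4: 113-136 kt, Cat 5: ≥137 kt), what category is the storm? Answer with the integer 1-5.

2

ΔP = 1014 − 951 = 63 mb.
V ≈ 6.21 × 63^0.649 = 6.21 × 14.72 ≈ 91 kt.
91 kt falls in the Category 2 band.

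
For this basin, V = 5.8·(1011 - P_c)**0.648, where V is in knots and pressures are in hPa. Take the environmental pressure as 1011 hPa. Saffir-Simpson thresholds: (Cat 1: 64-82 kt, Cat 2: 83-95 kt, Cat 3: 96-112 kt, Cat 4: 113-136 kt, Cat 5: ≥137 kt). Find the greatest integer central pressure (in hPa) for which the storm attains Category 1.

Category 1 begins at V = 64 kt.
Required ΔP = (64/5.8)^(1/0.648) = 11.034^1.543 ≈ 40.66 hPa.
P_c ≤ 1011 − 40.66 = 970.34, so the highest integer P_c is 970 hPa.

970 hPa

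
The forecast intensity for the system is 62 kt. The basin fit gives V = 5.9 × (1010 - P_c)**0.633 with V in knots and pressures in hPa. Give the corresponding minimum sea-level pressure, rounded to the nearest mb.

ΔP = (V / 5.9)^(1/0.633) = (62/5.9)^1.580.
62/5.9 = 10.508; 10.508^1.580 ≈ 41.10 mb.
P_c = 1010 − 41.10 = 968.90 ≈ 969 mb.

969 mb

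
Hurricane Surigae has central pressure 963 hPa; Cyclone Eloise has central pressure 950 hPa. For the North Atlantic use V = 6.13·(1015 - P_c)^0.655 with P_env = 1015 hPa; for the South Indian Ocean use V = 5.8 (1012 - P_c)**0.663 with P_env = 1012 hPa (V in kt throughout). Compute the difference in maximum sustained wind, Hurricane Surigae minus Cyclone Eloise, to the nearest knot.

-8 kt

Hurricane Surigae: ΔP = 52; V ≈ 6.13 × 52^0.655 ≈ 81.55 kt.
Cyclone Eloise: ΔP = 62; V ≈ 5.8 × 62^0.663 ≈ 89.49 kt.
Difference ≈ 81.55 − 89.49 = -7.94 → -8 kt.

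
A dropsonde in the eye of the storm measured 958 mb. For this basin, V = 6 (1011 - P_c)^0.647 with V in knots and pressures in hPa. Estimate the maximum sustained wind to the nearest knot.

ΔP = 1011 − 958 = 53 mb.
53^0.647 ≈ 13.050.
V ≈ 6 × 13.050 ≈ 78.3 kt.

78 kt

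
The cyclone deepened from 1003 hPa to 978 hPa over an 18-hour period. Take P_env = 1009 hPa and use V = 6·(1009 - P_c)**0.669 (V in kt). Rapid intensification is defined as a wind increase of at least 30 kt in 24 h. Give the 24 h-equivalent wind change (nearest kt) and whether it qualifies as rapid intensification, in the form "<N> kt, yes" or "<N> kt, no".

53 kt, yes

V₁: ΔP = 6, V ≈ 6 × 6^0.669 ≈ 19.89 kt.
V₂: ΔP = 31, V ≈ 6 × 31^0.669 ≈ 59.69 kt.
ΔV over 18 h = 39.80 kt → 24 h equivalent = 39.80 × 24/18 ≈ 53.07 kt.
53 kt ≥ 30 kt ⇒ rapid intensification.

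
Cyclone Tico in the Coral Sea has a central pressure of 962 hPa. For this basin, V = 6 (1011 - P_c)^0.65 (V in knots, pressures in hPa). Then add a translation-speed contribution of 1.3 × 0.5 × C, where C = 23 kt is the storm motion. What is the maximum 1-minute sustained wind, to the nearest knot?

90 kt

ΔP = 1011 − 962 = 49 hPa.
49^0.65 ≈ 12.550.
V ≈ 6 × 12.550 ≈ 75.3 kt.
Translation term: 1.3 × 0.5 × 23 = 14.95 kt.
Corrected V ≈ 90.25 kt → 90 kt.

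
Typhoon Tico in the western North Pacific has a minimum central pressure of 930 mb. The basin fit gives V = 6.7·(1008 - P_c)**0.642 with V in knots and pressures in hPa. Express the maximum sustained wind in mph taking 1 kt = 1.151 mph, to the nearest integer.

126 mph

ΔP = 1008 − 930 = 78 mb.
V ≈ 6.7 × 78^0.642 = 6.7 × 16.396 ≈ 109.850 kt.
109.850 × 1.151 ≈ 126.44 mph → 126 mph.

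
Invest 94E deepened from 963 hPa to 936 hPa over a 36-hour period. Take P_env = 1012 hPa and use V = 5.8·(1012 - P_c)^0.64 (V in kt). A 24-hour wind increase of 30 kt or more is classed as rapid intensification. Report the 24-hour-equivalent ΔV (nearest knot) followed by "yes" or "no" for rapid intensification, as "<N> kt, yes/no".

V₁: ΔP = 49, V ≈ 5.8 × 49^0.64 ≈ 70.01 kt.
V₂: ΔP = 76, V ≈ 5.8 × 76^0.64 ≈ 92.71 kt.
ΔV over 36 h = 22.70 kt → 24 h equivalent = 22.70 × 24/36 ≈ 15.13 kt.
15 kt < 30 kt ⇒ not rapid intensification.

15 kt, no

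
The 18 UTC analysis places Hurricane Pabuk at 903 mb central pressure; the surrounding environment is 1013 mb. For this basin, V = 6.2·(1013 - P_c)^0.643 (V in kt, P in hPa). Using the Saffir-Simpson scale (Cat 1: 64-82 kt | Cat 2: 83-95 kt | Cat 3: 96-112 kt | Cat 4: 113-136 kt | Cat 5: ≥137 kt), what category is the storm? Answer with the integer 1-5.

ΔP = 1013 − 903 = 110 mb.
V ≈ 6.2 × 110^0.643 = 6.2 × 20.54 ≈ 127 kt.
127 kt falls in the Category 4 band.

4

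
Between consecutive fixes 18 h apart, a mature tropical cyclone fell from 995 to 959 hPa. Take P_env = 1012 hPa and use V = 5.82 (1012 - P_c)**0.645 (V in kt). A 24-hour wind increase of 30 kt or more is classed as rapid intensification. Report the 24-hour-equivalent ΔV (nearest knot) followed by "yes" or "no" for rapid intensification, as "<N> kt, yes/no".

V₁: ΔP = 17, V ≈ 5.82 × 17^0.645 ≈ 36.19 kt.
V₂: ΔP = 53, V ≈ 5.82 × 53^0.645 ≈ 75.35 kt.
ΔV over 18 h = 39.16 kt → 24 h equivalent = 39.16 × 24/18 ≈ 52.21 kt.
52 kt ≥ 30 kt ⇒ rapid intensification.

52 kt, yes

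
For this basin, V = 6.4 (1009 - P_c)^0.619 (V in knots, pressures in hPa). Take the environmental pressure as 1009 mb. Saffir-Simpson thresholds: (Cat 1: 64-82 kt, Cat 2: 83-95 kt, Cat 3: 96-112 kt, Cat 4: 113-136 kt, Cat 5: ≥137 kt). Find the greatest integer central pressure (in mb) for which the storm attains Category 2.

Category 2 begins at V = 83 kt.
Required ΔP = (83/6.4)^(1/0.619) = 12.969^1.616 ≈ 62.79 mb.
P_c ≤ 1009 − 62.79 = 946.21, so the highest integer P_c is 946 mb.

946 mb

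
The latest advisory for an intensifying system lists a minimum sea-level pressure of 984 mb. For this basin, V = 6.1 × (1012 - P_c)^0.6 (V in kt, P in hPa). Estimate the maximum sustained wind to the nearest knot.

45 kt

ΔP = 1012 − 984 = 28 mb.
28^0.6 ≈ 7.384.
V ≈ 6.1 × 7.384 ≈ 45.0 kt.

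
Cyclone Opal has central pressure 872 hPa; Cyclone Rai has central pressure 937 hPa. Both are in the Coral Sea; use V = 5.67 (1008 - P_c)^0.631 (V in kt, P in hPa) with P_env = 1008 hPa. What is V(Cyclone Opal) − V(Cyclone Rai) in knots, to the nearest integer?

42 kt

Cyclone Opal: ΔP = 136; V ≈ 5.67 × 136^0.631 ≈ 125.85 kt.
Cyclone Rai: ΔP = 71; V ≈ 5.67 × 71^0.631 ≈ 83.51 kt.
Difference ≈ 125.85 − 83.51 = 42.34 → 42 kt.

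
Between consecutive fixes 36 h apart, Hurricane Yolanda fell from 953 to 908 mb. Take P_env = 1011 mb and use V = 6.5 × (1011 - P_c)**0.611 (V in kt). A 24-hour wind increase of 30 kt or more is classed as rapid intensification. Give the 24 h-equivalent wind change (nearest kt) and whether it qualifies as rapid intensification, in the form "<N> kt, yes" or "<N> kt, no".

V₁: ΔP = 58, V ≈ 6.5 × 58^0.611 ≈ 77.69 kt.
V₂: ΔP = 103, V ≈ 6.5 × 103^0.611 ≈ 110.35 kt.
ΔV over 36 h = 32.66 kt → 24 h equivalent = 32.66 × 24/36 ≈ 21.77 kt.
22 kt < 30 kt ⇒ not rapid intensification.

22 kt, no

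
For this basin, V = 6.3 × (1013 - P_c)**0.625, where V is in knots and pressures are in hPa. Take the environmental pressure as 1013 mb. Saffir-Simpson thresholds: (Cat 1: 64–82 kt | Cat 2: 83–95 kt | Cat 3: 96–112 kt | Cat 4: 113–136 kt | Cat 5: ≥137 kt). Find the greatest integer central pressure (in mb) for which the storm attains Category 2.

Category 2 begins at V = 83 kt.
Required ΔP = (83/6.3)^(1/0.625) = 13.175^1.600 ≈ 61.88 mb.
P_c ≤ 1013 − 61.88 = 951.12, so the highest integer P_c is 951 mb.

951 mb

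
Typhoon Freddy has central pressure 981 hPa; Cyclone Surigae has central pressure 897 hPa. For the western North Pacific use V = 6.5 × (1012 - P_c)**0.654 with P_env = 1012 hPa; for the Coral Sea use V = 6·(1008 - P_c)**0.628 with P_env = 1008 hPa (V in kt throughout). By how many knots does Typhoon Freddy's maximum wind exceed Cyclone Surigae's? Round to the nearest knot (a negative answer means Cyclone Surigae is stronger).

Typhoon Freddy: ΔP = 31; V ≈ 6.5 × 31^0.654 ≈ 61.41 kt.
Cyclone Surigae: ΔP = 111; V ≈ 6 × 111^0.628 ≈ 115.51 kt.
Difference ≈ 61.41 − 115.51 = -54.10 → -54 kt.

-54 kt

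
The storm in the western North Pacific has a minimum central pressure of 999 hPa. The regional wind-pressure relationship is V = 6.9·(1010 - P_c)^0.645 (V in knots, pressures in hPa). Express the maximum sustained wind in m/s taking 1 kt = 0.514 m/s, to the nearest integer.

ΔP = 1010 − 999 = 11 hPa.
V ≈ 6.9 × 11^0.645 = 6.9 × 4.696 ≈ 32.400 kt.
32.400 × 0.514 ≈ 16.65 m/s → 17 m/s.

17 m/s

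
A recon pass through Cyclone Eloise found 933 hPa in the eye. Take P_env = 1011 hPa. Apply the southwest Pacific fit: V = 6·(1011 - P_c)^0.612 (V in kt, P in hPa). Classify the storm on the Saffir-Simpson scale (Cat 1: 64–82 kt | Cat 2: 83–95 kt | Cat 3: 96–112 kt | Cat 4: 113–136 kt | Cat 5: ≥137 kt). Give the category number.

ΔP = 1011 − 933 = 78 hPa.
V ≈ 6 × 78^0.612 = 6 × 14.39 ≈ 86 kt.
86 kt falls in the Category 2 band.

2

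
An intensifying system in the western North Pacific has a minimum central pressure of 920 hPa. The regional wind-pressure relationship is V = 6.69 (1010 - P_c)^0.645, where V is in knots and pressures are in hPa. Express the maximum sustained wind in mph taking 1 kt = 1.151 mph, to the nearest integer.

140 mph

ΔP = 1010 − 920 = 90 hPa.
V ≈ 6.69 × 90^0.645 = 6.69 × 18.217 ≈ 121.874 kt.
121.874 × 1.151 ≈ 140.28 mph → 140 mph.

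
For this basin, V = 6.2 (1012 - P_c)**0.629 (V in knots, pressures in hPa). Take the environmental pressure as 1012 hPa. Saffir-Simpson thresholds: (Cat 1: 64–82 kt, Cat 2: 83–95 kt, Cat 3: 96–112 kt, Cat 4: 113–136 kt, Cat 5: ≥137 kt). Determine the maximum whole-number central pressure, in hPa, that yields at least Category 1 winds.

971 hPa

Category 1 begins at V = 64 kt.
Required ΔP = (64/6.2)^(1/0.629) = 10.323^1.590 ≈ 40.90 hPa.
P_c ≤ 1012 − 40.90 = 971.10, so the highest integer P_c is 971 hPa.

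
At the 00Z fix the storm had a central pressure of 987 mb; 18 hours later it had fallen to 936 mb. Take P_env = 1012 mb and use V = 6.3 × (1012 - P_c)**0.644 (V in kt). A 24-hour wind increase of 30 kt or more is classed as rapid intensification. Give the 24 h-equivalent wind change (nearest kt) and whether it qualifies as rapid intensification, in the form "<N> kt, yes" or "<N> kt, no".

V₁: ΔP = 25, V ≈ 6.3 × 25^0.644 ≈ 50.07 kt.
V₂: ΔP = 76, V ≈ 6.3 × 76^0.644 ≈ 102.47 kt.
ΔV over 18 h = 52.40 kt → 24 h equivalent = 52.40 × 24/18 ≈ 69.87 kt.
70 kt ≥ 30 kt ⇒ rapid intensification.

70 kt, yes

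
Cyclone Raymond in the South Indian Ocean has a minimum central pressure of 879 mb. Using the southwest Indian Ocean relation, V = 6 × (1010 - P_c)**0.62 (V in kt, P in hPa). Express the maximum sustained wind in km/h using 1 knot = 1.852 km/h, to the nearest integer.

ΔP = 1010 − 879 = 131 mb.
V ≈ 6 × 131^0.62 = 6 × 20.545 ≈ 123.271 kt.
123.271 × 1.852 ≈ 228.30 km/h → 228 km/h.

228 km/h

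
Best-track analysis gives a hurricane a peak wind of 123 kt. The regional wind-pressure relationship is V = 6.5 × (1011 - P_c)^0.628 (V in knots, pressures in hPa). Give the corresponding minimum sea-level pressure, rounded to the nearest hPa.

ΔP = (V / 6.5)^(1/0.628) = (123/6.5)^1.592.
123/6.5 = 18.923; 18.923^1.592 ≈ 108.00 hPa.
P_c = 1011 − 108.00 = 903.00 ≈ 903 hPa.

903 hPa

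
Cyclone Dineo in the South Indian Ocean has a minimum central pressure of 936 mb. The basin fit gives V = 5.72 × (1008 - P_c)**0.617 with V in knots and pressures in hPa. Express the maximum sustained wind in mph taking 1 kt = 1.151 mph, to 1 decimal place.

ΔP = 1008 − 936 = 72 mb.
V ≈ 5.72 × 72^0.617 = 5.72 × 13.995 ≈ 80.052 kt.
80.052 × 1.151 ≈ 92.14 mph → 92.1 mph.

92.1 mph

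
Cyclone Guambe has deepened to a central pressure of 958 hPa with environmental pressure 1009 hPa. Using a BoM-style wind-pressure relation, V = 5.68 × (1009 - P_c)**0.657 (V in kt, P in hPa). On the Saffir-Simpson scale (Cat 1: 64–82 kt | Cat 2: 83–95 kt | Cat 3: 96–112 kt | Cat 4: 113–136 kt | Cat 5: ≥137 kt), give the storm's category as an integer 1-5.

1

ΔP = 1009 − 958 = 51 hPa.
V ≈ 5.68 × 51^0.657 = 5.68 × 13.24 ≈ 75 kt.
75 kt falls in the Category 1 band.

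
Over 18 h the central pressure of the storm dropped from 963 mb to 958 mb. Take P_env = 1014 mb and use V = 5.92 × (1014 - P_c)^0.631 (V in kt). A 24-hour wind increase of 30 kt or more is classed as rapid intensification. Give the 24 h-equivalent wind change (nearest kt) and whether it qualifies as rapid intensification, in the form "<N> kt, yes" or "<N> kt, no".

6 kt, no

V₁: ΔP = 51, V ≈ 5.92 × 51^0.631 ≈ 70.76 kt.
V₂: ΔP = 56, V ≈ 5.92 × 56^0.631 ≈ 75.06 kt.
ΔV over 18 h = 4.30 kt → 24 h equivalent = 4.30 × 24/18 ≈ 5.73 kt.
6 kt < 30 kt ⇒ not rapid intensification.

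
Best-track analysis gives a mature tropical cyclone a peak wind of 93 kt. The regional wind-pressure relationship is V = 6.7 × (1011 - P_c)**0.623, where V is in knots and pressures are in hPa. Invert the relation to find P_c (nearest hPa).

943 hPa

ΔP = (V / 6.7)^(1/0.623) = (93/6.7)^1.605.
93/6.7 = 13.881; 13.881^1.605 ≈ 68.19 hPa.
P_c = 1011 − 68.19 = 942.81 ≈ 943 hPa.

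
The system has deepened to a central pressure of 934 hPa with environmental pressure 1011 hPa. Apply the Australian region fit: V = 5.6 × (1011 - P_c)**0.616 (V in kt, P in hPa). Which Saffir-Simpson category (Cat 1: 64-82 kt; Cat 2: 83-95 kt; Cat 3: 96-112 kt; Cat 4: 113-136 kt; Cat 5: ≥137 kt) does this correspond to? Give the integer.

1

ΔP = 1011 − 934 = 77 hPa.
V ≈ 5.6 × 77^0.616 = 5.6 × 14.52 ≈ 81 kt.
81 kt falls in the Category 1 band.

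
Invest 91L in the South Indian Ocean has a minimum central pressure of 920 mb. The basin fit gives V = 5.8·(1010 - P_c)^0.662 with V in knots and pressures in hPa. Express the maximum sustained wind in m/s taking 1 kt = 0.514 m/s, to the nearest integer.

ΔP = 1010 − 920 = 90 mb.
V ≈ 5.8 × 90^0.662 = 5.8 × 19.666 ≈ 114.061 kt.
114.061 × 0.514 ≈ 58.63 m/s → 59 m/s.

59 m/s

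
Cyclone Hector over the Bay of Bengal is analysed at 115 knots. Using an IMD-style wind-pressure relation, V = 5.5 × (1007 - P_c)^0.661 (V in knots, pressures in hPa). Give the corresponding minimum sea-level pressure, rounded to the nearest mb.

ΔP = (V / 5.5)^(1/0.661) = (115/5.5)^1.513.
115/5.5 = 20.909; 20.909^1.513 ≈ 99.42 mb.
P_c = 1007 − 99.42 = 907.58 ≈ 908 mb.

908 mb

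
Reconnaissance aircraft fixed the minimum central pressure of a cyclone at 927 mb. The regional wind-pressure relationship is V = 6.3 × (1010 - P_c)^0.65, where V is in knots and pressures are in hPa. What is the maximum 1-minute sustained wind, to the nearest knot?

ΔP = 1010 − 927 = 83 mb.
83^0.65 ≈ 17.677.
V ≈ 6.3 × 17.677 ≈ 111.4 kt.

111 kt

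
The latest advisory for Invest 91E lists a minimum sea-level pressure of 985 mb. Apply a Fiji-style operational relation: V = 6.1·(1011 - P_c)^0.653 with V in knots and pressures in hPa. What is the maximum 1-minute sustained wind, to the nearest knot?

ΔP = 1011 − 985 = 26 mb.
26^0.653 ≈ 8.394.
V ≈ 6.1 × 8.394 ≈ 51.2 kt.

51 kt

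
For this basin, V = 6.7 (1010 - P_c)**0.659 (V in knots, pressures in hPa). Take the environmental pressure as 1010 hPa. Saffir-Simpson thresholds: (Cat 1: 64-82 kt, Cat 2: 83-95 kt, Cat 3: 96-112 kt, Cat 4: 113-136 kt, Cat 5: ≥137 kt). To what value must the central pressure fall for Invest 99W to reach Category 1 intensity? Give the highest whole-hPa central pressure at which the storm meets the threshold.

979 hPa

Category 1 begins at V = 64 kt.
Required ΔP = (64/6.7)^(1/0.659) = 9.552^1.517 ≈ 30.71 hPa.
P_c ≤ 1010 − 30.71 = 979.29, so the highest integer P_c is 979 hPa.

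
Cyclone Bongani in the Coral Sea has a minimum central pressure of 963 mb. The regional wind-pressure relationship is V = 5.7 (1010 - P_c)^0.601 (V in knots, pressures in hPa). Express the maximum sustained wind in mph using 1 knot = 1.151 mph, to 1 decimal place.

66.4 mph

ΔP = 1010 − 963 = 47 mb.
V ≈ 5.7 × 47^0.601 = 5.7 × 10.114 ≈ 57.651 kt.
57.651 × 1.151 ≈ 66.36 mph → 66.4 mph.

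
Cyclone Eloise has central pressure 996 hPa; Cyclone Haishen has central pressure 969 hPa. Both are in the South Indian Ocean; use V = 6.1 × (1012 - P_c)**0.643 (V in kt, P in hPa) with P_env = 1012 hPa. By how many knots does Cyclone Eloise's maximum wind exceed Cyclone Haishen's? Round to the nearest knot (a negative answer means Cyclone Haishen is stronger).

Cyclone Eloise: ΔP = 16; V ≈ 6.1 × 16^0.643 ≈ 36.27 kt.
Cyclone Haishen: ΔP = 43; V ≈ 6.1 × 43^0.643 ≈ 68.49 kt.
Difference ≈ 36.27 − 68.49 = -32.22 → -32 kt.

-32 kt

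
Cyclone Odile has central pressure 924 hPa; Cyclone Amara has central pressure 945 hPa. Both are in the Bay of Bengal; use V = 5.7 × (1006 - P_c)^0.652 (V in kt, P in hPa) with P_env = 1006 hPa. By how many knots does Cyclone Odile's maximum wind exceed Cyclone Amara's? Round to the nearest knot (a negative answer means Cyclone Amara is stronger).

18 kt

Cyclone Odile: ΔP = 82; V ≈ 5.7 × 82^0.652 ≈ 100.85 kt.
Cyclone Amara: ΔP = 61; V ≈ 5.7 × 61^0.652 ≈ 83.16 kt.
Difference ≈ 100.85 − 83.16 = 17.69 → 18 kt.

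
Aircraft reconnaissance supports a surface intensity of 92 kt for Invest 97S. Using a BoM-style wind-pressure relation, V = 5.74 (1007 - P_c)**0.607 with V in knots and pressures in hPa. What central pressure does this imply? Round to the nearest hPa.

ΔP = (V / 5.74)^(1/0.607) = (92/5.74)^1.647.
92/5.74 = 16.028; 16.028^1.647 ≈ 96.60 hPa.
P_c = 1007 − 96.60 = 910.40 ≈ 910 hPa.

910 hPa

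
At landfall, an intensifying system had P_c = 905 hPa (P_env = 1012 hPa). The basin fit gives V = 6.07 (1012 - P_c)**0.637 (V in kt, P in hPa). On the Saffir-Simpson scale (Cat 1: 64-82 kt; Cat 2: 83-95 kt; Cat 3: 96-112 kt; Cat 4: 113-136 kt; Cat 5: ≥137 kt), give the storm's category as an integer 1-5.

4

ΔP = 1012 − 905 = 107 hPa.
V ≈ 6.07 × 107^0.637 = 6.07 × 19.62 ≈ 119 kt.
119 kt falls in the Category 4 band.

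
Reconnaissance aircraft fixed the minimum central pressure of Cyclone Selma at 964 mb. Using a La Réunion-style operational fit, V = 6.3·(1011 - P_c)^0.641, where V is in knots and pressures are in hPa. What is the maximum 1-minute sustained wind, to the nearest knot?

ΔP = 1011 − 964 = 47 mb.
47^0.641 ≈ 11.798.
V ≈ 6.3 × 11.798 ≈ 74.3 kt.

74 kt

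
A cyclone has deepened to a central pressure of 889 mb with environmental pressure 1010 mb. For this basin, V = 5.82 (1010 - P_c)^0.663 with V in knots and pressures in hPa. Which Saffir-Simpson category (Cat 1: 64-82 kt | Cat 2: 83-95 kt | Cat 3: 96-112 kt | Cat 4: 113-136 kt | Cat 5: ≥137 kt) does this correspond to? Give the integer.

5

ΔP = 1010 − 889 = 121 mb.
V ≈ 5.82 × 121^0.663 = 5.82 × 24.04 ≈ 140 kt.
140 kt falls in the Category 5 band.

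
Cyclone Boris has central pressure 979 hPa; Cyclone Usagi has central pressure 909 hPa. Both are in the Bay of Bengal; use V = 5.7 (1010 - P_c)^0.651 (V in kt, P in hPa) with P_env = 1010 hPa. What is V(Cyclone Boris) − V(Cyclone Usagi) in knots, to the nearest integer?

-62 kt

Cyclone Boris: ΔP = 31; V ≈ 5.7 × 31^0.651 ≈ 53.30 kt.
Cyclone Usagi: ΔP = 101; V ≈ 5.7 × 101^0.651 ≈ 115.00 kt.
Difference ≈ 53.30 − 115.00 = -61.70 → -62 kt.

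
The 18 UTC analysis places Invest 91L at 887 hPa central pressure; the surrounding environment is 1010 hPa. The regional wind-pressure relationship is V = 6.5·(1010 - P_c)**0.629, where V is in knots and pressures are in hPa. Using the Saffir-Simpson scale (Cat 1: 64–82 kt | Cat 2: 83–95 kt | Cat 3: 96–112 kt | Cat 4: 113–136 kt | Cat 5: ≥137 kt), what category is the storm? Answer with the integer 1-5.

4

ΔP = 1010 − 887 = 123 hPa.
V ≈ 6.5 × 123^0.629 = 6.5 × 20.63 ≈ 134 kt.
134 kt falls in the Category 4 band.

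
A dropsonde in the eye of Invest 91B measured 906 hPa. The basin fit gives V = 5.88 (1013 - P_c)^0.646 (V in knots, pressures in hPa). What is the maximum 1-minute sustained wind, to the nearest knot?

120 kt

ΔP = 1013 − 906 = 107 hPa.
107^0.646 ≈ 20.464.
V ≈ 5.88 × 20.464 ≈ 120.3 kt.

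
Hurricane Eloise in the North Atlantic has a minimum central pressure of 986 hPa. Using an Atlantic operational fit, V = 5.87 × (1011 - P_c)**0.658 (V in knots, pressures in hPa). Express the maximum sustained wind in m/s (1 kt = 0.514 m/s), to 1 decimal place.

ΔP = 1011 − 986 = 25 hPa.
V ≈ 5.87 × 25^0.658 = 5.87 × 8.315 ≈ 48.807 kt.
48.807 × 0.514 ≈ 25.09 m/s → 25.1 m/s.

25.1 m/s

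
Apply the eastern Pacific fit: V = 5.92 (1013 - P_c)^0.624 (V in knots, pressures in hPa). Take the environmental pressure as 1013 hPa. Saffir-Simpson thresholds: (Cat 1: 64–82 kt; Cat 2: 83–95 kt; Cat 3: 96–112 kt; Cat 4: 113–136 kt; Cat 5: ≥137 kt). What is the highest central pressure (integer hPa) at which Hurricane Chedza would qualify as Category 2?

Category 2 begins at V = 83 kt.
Required ΔP = (83/5.92)^(1/0.624) = 14.020^1.603 ≈ 68.83 hPa.
P_c ≤ 1013 − 68.83 = 944.17, so the highest integer P_c is 944 hPa.

944 hPa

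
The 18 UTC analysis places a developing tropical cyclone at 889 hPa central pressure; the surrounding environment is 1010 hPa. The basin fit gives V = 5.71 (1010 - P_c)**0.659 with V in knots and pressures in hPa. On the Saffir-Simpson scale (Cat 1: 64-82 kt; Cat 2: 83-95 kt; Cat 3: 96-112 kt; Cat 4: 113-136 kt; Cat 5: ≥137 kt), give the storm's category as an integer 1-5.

ΔP = 1010 − 889 = 121 hPa.
V ≈ 5.71 × 121^0.659 = 5.71 × 23.58 ≈ 135 kt.
135 kt falls in the Category 4 band.

4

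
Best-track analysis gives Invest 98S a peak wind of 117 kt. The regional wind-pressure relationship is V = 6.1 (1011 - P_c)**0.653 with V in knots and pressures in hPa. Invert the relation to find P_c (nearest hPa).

919 hPa

ΔP = (V / 6.1)^(1/0.653) = (117/6.1)^1.531.
117/6.1 = 19.180; 19.180^1.531 ≈ 92.16 hPa.
P_c = 1011 − 92.16 = 918.84 ≈ 919 hPa.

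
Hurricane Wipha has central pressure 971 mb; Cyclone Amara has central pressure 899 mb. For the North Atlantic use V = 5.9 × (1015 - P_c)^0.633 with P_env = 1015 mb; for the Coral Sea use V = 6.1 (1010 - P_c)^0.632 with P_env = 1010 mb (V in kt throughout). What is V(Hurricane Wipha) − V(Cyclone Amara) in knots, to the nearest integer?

-55 kt

Hurricane Wipha: ΔP = 44; V ≈ 5.9 × 44^0.633 ≈ 64.74 kt.
Cyclone Amara: ΔP = 111; V ≈ 6.1 × 111^0.632 ≈ 119.67 kt.
Difference ≈ 64.74 − 119.67 = -54.93 → -55 kt.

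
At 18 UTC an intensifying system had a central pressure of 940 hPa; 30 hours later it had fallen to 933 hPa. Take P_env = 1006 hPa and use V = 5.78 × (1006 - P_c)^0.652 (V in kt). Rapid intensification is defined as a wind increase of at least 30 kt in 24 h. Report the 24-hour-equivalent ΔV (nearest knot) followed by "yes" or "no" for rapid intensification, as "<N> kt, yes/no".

V₁: ΔP = 66, V ≈ 5.78 × 66^0.652 ≈ 88.77 kt.
V₂: ΔP = 73, V ≈ 5.78 × 73^0.652 ≈ 94.80 kt.
ΔV over 30 h = 6.03 kt → 24 h equivalent = 6.03 × 24/30 ≈ 4.82 kt.
5 kt < 30 kt ⇒ not rapid intensification.

5 kt, no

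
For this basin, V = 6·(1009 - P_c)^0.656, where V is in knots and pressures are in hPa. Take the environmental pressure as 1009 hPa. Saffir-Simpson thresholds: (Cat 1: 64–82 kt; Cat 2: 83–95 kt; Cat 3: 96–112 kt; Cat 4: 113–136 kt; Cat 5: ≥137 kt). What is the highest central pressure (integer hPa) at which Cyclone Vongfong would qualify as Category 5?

891 hPa

Category 5 begins at V = 137 kt.
Required ΔP = (137/6)^(1/0.656) = 22.833^1.524 ≈ 117.76 hPa.
P_c ≤ 1009 − 117.76 = 891.24, so the highest integer P_c is 891 hPa.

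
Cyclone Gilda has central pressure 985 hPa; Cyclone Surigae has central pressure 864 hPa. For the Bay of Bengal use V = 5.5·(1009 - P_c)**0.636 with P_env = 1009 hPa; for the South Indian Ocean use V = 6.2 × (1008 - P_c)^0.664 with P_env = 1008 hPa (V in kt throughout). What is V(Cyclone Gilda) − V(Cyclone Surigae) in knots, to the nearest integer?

-127 kt

Cyclone Gilda: ΔP = 24; V ≈ 5.5 × 24^0.636 ≈ 41.51 kt.
Cyclone Surigae: ΔP = 144; V ≈ 6.2 × 144^0.664 ≈ 168.09 kt.
Difference ≈ 41.51 − 168.09 = -126.58 → -127 kt.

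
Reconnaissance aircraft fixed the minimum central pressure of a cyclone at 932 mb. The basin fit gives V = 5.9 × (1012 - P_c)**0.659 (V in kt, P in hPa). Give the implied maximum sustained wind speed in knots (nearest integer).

106 kt

ΔP = 1012 − 932 = 80 mb.
80^0.659 ≈ 17.953.
V ≈ 5.9 × 17.953 ≈ 105.9 kt.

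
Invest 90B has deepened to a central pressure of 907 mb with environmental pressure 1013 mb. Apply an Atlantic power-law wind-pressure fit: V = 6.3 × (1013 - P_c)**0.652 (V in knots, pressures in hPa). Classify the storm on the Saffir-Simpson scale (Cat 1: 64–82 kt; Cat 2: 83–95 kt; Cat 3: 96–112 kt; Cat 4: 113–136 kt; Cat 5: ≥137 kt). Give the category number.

ΔP = 1013 − 907 = 106 mb.
V ≈ 6.3 × 106^0.652 = 6.3 × 20.92 ≈ 132 kt.
132 kt falls in the Category 4 band.

4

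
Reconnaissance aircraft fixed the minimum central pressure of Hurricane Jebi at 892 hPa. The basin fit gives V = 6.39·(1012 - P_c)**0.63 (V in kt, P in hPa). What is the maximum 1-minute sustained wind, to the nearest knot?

130 kt

ΔP = 1012 − 892 = 120 hPa.
120^0.63 ≈ 20.412.
V ≈ 6.39 × 20.412 ≈ 130.4 kt.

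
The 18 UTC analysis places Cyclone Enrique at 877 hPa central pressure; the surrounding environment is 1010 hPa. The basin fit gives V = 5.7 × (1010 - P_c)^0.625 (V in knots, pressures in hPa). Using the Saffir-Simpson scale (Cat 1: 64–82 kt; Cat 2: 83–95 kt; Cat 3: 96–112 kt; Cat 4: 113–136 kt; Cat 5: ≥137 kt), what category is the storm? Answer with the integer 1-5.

ΔP = 1010 − 877 = 133 hPa.
V ≈ 5.7 × 133^0.625 = 5.7 × 21.25 ≈ 121 kt.
121 kt falls in the Category 4 band.

4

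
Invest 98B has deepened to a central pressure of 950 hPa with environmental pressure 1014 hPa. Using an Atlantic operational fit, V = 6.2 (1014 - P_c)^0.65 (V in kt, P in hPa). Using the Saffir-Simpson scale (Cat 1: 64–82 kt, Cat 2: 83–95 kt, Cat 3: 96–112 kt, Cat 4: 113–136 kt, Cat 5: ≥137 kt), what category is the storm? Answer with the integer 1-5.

2

ΔP = 1014 − 950 = 64 hPa.
V ≈ 6.2 × 64^0.65 = 6.2 × 14.93 ≈ 93 kt.
93 kt falls in the Category 2 band.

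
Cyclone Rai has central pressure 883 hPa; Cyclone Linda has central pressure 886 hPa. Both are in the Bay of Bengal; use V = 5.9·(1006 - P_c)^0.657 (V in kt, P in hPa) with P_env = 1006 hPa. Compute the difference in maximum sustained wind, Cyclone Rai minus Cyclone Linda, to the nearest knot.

2 kt

Cyclone Rai: ΔP = 123; V ≈ 5.9 × 123^0.657 ≈ 139.29 kt.
Cyclone Linda: ΔP = 120; V ≈ 5.9 × 120^0.657 ≈ 137.05 kt.
Difference ≈ 139.29 − 137.05 = 2.24 → 2 kt.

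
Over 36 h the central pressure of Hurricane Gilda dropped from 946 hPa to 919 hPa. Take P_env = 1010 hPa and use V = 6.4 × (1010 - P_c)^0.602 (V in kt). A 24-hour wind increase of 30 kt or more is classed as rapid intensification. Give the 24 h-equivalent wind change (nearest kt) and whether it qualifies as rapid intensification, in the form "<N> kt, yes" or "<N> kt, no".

V₁: ΔP = 64, V ≈ 6.4 × 64^0.602 ≈ 78.25 kt.
V₂: ΔP = 91, V ≈ 6.4 × 91^0.602 ≈ 96.72 kt.
ΔV over 36 h = 18.47 kt → 24 h equivalent = 18.47 × 24/36 ≈ 12.31 kt.
12 kt < 30 kt ⇒ not rapid intensification.

12 kt, no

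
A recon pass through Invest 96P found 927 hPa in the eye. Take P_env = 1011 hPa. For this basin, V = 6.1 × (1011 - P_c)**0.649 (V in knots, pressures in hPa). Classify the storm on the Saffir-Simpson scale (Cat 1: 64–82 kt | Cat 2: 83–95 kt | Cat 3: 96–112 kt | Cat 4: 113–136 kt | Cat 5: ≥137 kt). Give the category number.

ΔP = 1011 − 927 = 84 hPa.
V ≈ 6.1 × 84^0.649 = 6.1 × 17.74 ≈ 108 kt.
108 kt falls in the Category 3 band.

3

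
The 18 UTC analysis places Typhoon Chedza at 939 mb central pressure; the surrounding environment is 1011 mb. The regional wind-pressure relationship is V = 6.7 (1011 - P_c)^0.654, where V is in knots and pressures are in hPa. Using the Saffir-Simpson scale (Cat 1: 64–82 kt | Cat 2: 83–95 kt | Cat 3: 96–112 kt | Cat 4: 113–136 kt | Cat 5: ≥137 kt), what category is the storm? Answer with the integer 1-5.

3

ΔP = 1011 − 939 = 72 mb.
V ≈ 6.7 × 72^0.654 = 6.7 × 16.39 ≈ 110 kt.
110 kt falls in the Category 3 band.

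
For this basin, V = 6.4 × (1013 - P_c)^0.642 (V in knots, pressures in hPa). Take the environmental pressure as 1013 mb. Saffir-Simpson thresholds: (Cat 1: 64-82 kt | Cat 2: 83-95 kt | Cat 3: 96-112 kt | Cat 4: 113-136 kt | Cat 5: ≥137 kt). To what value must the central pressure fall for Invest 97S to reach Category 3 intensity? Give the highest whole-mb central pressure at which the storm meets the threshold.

945 mb

Category 3 begins at V = 96 kt.
Required ΔP = (96/6.4)^(1/0.642) = 15.000^1.558 ≈ 67.91 mb.
P_c ≤ 1013 − 67.91 = 945.09, so the highest integer P_c is 945 mb.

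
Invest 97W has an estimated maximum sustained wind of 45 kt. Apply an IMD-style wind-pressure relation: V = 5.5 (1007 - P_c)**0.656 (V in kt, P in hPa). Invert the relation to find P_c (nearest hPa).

ΔP = (V / 5.5)^(1/0.656) = (45/5.5)^1.524.
45/5.5 = 8.182; 8.182^1.524 ≈ 24.63 hPa.
P_c = 1007 − 24.63 = 982.37 ≈ 982 hPa.

982 hPa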